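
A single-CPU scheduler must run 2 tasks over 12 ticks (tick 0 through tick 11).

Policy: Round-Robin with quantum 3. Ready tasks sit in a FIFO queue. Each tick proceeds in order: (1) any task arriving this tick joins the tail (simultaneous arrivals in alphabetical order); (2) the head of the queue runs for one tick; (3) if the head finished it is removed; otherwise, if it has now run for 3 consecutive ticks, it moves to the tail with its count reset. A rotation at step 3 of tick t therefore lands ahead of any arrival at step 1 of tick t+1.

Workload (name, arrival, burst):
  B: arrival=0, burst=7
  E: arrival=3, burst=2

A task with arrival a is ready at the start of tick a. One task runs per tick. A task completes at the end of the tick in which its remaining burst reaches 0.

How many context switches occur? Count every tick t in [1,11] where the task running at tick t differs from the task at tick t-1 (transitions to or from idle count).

context switches = 3

t=0: queue=[B] q_used=0 → run B
t=1: queue=[B] q_used=1 → run B
t=2: queue=[B] q_used=2 → run B
t=3: queue=[B,E] q_used=0 → run B
t=4: queue=[B,E] q_used=1 → run B
t=5: queue=[B,E] q_used=2 → run B
t=6: queue=[E,B] q_used=0 → run E
t=7: queue=[E,B] q_used=1 → run E
t=8: queue=[B] q_used=0 → run B
t=9: (idle)
t=10: (idle)
t=11: (idle)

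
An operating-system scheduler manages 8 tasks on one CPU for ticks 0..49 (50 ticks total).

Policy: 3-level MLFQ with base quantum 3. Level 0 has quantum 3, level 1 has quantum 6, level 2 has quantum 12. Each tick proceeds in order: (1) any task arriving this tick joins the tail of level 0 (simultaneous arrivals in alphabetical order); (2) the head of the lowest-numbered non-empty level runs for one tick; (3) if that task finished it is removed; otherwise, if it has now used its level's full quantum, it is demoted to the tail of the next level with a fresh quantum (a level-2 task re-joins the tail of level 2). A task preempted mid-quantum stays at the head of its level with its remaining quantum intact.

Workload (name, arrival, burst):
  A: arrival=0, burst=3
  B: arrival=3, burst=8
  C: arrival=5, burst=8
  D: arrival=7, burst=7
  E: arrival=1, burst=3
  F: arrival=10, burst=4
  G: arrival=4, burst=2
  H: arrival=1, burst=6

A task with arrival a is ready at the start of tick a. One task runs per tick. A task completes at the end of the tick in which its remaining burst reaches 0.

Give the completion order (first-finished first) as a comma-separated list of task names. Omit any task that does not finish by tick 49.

completion order = A, E, G, H, B, C, D, F

t=0: L0/L1/L2 = A/-/- → run A
t=1: L0/L1/L2 = AEH/-/- → run A
t=2: L0/L1/L2 = AEH/-/- → run A
t=3: L0/L1/L2 = EHB/-/- → run E
t=4: L0/L1/L2 = EHBG/-/- → run E
t=5: L0/L1/L2 = EHBGC/-/- → run E
t=6: L0/L1/L2 = HBGC/-/- → run H
t=7: L0/L1/L2 = HBGCD/-/- → run H
t=8: L0/L1/L2 = HBGCD/-/- → run H
t=9: L0/L1/L2 = BGCD/H/- → run B
t=10: L0/L1/L2 = BGCDF/H/- → run B
t=11: L0/L1/L2 = BGCDF/H/- → run B
t=12: L0/L1/L2 = GCDF/HB/- → run G
t=13: L0/L1/L2 = GCDF/HB/- → run G
t=14: L0/L1/L2 = CDF/HB/- → run C
t=15: L0/L1/L2 = CDF/HB/- → run C
t=16: L0/L1/L2 = CDF/HB/- → run C
t=17: L0/L1/L2 = DF/HBC/- → run D
t=18: L0/L1/L2 = DF/HBC/- → run D
t=19: L0/L1/L2 = DF/HBC/- → run D
t=20: L0/L1/L2 = F/HBCD/- → run F
t=21: L0/L1/L2 = F/HBCD/- → run F
t=22: L0/L1/L2 = F/HBCD/- → run F
t=23: L0/L1/L2 = -/HBCDF/- → run H
t=24: L0/L1/L2 = -/HBCDF/- → run H
t=25: L0/L1/L2 = -/HBCDF/- → run H
t=26: L0/L1/L2 = -/BCDF/- → run B
t=27: L0/L1/L2 = -/BCDF/- → run B
t=28: L0/L1/L2 = -/BCDF/- → run B
t=29: L0/L1/L2 = -/BCDF/- → run B
t=30: L0/L1/L2 = -/BCDF/- → run B
t=31: L0/L1/L2 = -/CDF/- → run C
t=32: L0/L1/L2 = -/CDF/- → run C
t=33: L0/L1/L2 = -/CDF/- → run C
t=34: L0/L1/L2 = -/CDF/- → run C
t=35: L0/L1/L2 = -/CDF/- → run C
t=36: L0/L1/L2 = -/DF/- → run D
t=37: L0/L1/L2 = -/DF/- → run D
t=38: L0/L1/L2 = -/DF/- → run D
t=39: L0/L1/L2 = -/DF/- → run D
t=40: L0/L1/L2 = -/F/- → run F
t=41: (idle)
t=42: (idle)
t=43: (idle)
t=44: (idle)
t=45: (idle)
t=46: (idle)
t=47: (idle)
t=48: (idle)
t=49: (idle)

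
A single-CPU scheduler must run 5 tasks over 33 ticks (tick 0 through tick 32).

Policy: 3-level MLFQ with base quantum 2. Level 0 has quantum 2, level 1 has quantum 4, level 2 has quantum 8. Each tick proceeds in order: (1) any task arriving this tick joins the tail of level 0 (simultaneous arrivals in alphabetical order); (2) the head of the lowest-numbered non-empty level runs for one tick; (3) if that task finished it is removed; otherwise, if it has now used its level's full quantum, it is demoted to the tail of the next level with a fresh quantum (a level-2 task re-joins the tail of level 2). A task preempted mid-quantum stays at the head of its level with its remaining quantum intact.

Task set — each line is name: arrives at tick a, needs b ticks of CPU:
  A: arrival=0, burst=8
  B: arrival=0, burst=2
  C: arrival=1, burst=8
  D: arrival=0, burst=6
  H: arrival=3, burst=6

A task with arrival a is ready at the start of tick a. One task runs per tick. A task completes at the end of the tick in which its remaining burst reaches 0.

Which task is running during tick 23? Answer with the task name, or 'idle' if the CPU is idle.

running at tick 23 = H

t=0: L0/L1/L2 = ABD/-/- → run A
t=1: L0/L1/L2 = ABDC/-/- → run A
t=2: L0/L1/L2 = BDC/A/- → run B
t=3: L0/L1/L2 = BDCH/A/- → run B
t=4: L0/L1/L2 = DCH/A/- → run D
t=5: L0/L1/L2 = DCH/A/- → run D
t=6: L0/L1/L2 = CH/AD/- → run C
t=7: L0/L1/L2 = CH/AD/- → run C
t=8: L0/L1/L2 = H/ADC/- → run H
t=9: L0/L1/L2 = H/ADC/- → run H
t=10: L0/L1/L2 = -/ADCH/- → run A
t=11: L0/L1/L2 = -/ADCH/- → run A
t=12: L0/L1/L2 = -/ADCH/- → run A
t=13: L0/L1/L2 = -/ADCH/- → run A
t=14: L0/L1/L2 = -/DCH/A → run D
t=15: L0/L1/L2 = -/DCH/A → run D
t=16: L0/L1/L2 = -/DCH/A → run D
t=17: L0/L1/L2 = -/DCH/A → run D
t=18: L0/L1/L2 = -/CH/A → run C
t=19: L0/L1/L2 = -/CH/A → run C
t=20: L0/L1/L2 = -/CH/A → run C
t=21: L0/L1/L2 = -/CH/A → run C
t=22: L0/L1/L2 = -/H/AC → run H
t=23: L0/L1/L2 = -/H/AC → run H
t=24: L0/L1/L2 = -/H/AC → run H
t=25: L0/L1/L2 = -/H/AC → run H
t=26: L0/L1/L2 = -/-/AC → run A
t=27: L0/L1/L2 = -/-/AC → run A
t=28: L0/L1/L2 = -/-/C → run C
t=29: L0/L1/L2 = -/-/C → run C
t=30: (idle)
t=31: (idle)
t=32: (idle)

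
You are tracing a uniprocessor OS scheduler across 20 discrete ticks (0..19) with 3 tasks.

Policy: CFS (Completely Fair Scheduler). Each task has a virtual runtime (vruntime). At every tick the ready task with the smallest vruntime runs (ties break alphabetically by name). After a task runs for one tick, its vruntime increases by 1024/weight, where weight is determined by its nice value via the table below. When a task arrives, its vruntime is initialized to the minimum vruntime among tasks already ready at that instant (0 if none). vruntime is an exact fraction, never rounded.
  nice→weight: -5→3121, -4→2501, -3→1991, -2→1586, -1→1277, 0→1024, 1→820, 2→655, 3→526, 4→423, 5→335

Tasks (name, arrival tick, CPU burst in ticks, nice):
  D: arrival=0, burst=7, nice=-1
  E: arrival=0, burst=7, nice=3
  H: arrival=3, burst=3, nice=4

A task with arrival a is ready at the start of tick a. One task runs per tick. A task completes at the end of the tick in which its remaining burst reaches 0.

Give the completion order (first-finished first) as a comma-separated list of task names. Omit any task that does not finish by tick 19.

t=0: vr[D=0 E=0] → run D
t=1: vr[D=1024/1277 E=0] → run E
t=2: vr[D=1024/1277 E=512/263] → run D
t=3: vr[D=2048/1277 E=512/263 H=2048/1277] → run D
t=4: vr[D=3072/1277 E=512/263 H=2048/1277] → run H
t=5: vr[D=3072/1277 E=512/263 H=2173952/540171] → run E
t=6: vr[D=3072/1277 E=1024/263 H=2173952/540171] → run D
t=7: vr[D=4096/1277 E=1024/263 H=2173952/540171] → run D
t=8: vr[D=5120/1277 E=1024/263 H=2173952/540171] → run E
t=9: vr[D=5120/1277 E=1536/263 H=2173952/540171] → run D
t=10: vr[D=6144/1277 E=1536/263 H=2173952/540171] → run H
t=11: vr[D=6144/1277 E=1536/263 H=3481600/540171] → run D
t=12: vr[E=1536/263 H=3481600/540171] → run E
t=13: vr[E=2048/263 H=3481600/540171] → run H
t=14: vr[E=2048/263] → run E
t=15: vr[E=2560/263] → run E
t=16: vr[E=3072/263] → run E
t=17: (idle)
t=18: (idle)
t=19: (idle)

completion order = D, H, E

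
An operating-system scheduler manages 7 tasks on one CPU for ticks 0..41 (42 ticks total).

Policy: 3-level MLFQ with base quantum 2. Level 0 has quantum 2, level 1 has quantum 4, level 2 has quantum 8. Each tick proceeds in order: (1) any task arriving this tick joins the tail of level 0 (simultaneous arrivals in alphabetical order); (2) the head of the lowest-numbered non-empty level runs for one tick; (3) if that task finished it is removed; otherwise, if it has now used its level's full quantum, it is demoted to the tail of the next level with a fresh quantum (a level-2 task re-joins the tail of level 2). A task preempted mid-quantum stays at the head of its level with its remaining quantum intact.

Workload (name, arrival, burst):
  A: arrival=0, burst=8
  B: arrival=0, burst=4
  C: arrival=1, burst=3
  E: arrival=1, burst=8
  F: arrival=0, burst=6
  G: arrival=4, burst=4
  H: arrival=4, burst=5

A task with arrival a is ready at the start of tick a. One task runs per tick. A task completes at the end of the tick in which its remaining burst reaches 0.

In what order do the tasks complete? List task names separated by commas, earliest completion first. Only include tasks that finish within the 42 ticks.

t=0: L0/L1/L2 = ABF/-/- → run A
t=1: L0/L1/L2 = ABFCE/-/- → run A
t=2: L0/L1/L2 = BFCE/A/- → run B
t=3: L0/L1/L2 = BFCE/A/- → run B
t=4: L0/L1/L2 = FCEGH/AB/- → run F
t=5: L0/L1/L2 = FCEGH/AB/- → run F
t=6: L0/L1/L2 = CEGH/ABF/- → run C
t=7: L0/L1/L2 = CEGH/ABF/- → run C
t=8: L0/L1/L2 = EGH/ABFC/- → run E
t=9: L0/L1/L2 = EGH/ABFC/- → run E
t=10: L0/L1/L2 = GH/ABFCE/- → run G
t=11: L0/L1/L2 = GH/ABFCE/- → run G
t=12: L0/L1/L2 = H/ABFCEG/- → run H
t=13: L0/L1/L2 = H/ABFCEG/- → run H
t=14: L0/L1/L2 = -/ABFCEGH/- → run A
t=15: L0/L1/L2 = -/ABFCEGH/- → run A
t=16: L0/L1/L2 = -/ABFCEGH/- → run A
t=17: L0/L1/L2 = -/ABFCEGH/- → run A
t=18: L0/L1/L2 = -/BFCEGH/A → run B
t=19: L0/L1/L2 = -/BFCEGH/A → run B
t=20: L0/L1/L2 = -/FCEGH/A → run F
t=21: L0/L1/L2 = -/FCEGH/A → run F
t=22: L0/L1/L2 = -/FCEGH/A → run F
t=23: L0/L1/L2 = -/FCEGH/A → run F
t=24: L0/L1/L2 = -/CEGH/A → run C
t=25: L0/L1/L2 = -/EGH/A → run E
t=26: L0/L1/L2 = -/EGH/A → run E
t=27: L0/L1/L2 = -/EGH/A → run E
t=28: L0/L1/L2 = -/EGH/A → run E
t=29: L0/L1/L2 = -/GH/AE → run G
t=30: L0/L1/L2 = -/GH/AE → run G
t=31: L0/L1/L2 = -/H/AE → run H
t=32: L0/L1/L2 = -/H/AE → run H
t=33: L0/L1/L2 = -/H/AE → run H
t=34: L0/L1/L2 = -/-/AE → run A
t=35: L0/L1/L2 = -/-/AE → run A
t=36: L0/L1/L2 = -/-/E → run E
t=37: L0/L1/L2 = -/-/E → run E
t=38: (idle)
t=39: (idle)
t=40: (idle)
t=41: (idle)

completion order = B, F, C, G, H, A, E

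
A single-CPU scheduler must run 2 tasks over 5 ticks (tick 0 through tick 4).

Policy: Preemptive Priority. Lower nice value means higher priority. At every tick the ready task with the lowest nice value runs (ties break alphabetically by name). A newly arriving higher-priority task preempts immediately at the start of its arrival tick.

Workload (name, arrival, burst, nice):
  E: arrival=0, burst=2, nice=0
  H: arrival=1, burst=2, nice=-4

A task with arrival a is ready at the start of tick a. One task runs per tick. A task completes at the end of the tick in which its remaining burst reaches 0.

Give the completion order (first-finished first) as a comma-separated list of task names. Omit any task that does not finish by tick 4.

completion order = H, E

t=0: ready={E} → run E
t=1: ready={E,H} → run H
t=2: ready={E,H} → run H
t=3: ready={E} → run E
t=4: (idle)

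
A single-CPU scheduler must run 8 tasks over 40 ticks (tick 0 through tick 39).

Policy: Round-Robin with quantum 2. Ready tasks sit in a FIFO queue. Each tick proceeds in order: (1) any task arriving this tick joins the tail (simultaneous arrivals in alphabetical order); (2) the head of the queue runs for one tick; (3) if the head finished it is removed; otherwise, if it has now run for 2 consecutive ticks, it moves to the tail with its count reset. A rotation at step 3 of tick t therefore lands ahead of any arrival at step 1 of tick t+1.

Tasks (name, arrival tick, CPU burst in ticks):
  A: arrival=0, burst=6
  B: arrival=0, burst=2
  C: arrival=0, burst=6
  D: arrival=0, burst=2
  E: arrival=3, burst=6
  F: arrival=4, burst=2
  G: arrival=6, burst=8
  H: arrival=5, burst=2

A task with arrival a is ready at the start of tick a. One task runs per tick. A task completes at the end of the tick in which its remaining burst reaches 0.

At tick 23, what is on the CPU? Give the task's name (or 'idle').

t=0: queue=[A,B,C,D] q_used=0 → run A
t=1: queue=[A,B,C,D] q_used=1 → run A
t=2: queue=[B,C,D,A] q_used=0 → run B
t=3: queue=[B,C,D,A,E] q_used=1 → run B
t=4: queue=[C,D,A,E,F] q_used=0 → run C
t=5: queue=[C,D,A,E,F,H] q_used=1 → run C
t=6: queue=[D,A,E,F,H,C,G] q_used=0 → run D
t=7: queue=[D,A,E,F,H,C,G] q_used=1 → run D
t=8: queue=[A,E,F,H,C,G] q_used=0 → run A
t=9: queue=[A,E,F,H,C,G] q_used=1 → run A
t=10: queue=[E,F,H,C,G,A] q_used=0 → run E
t=11: queue=[E,F,H,C,G,A] q_used=1 → run E
t=12: queue=[F,H,C,G,A,E] q_used=0 → run F
t=13: queue=[F,H,C,G,A,E] q_used=1 → run F
t=14: queue=[H,C,G,A,E] q_used=0 → run H
t=15: queue=[H,C,G,A,E] q_used=1 → run H
t=16: queue=[C,G,A,E] q_used=0 → run C
t=17: queue=[C,G,A,E] q_used=1 → run C
t=18: queue=[G,A,E,C] q_used=0 → run G
t=19: queue=[G,A,E,C] q_used=1 → run G
t=20: queue=[A,E,C,G] q_used=0 → run A
t=21: queue=[A,E,C,G] q_used=1 → run A
t=22: queue=[E,C,G] q_used=0 → run E
t=23: queue=[E,C,G] q_used=1 → run E
t=24: queue=[C,G,E] q_used=0 → run C
t=25: queue=[C,G,E] q_used=1 → run C
t=26: queue=[G,E] q_used=0 → run G
t=27: queue=[G,E] q_used=1 → run G
t=28: queue=[E,G] q_used=0 → run E
t=29: queue=[E,G] q_used=1 → run E
t=30: queue=[G] q_used=0 → run G
t=31: queue=[G] q_used=1 → run G
t=32: queue=[G] q_used=0 → run G
t=33: queue=[G] q_used=1 → run G
t=34: (idle)
t=35: (idle)
t=36: (idle)
t=37: (idle)
t=38: (idle)
t=39: (idle)

running at tick 23 = E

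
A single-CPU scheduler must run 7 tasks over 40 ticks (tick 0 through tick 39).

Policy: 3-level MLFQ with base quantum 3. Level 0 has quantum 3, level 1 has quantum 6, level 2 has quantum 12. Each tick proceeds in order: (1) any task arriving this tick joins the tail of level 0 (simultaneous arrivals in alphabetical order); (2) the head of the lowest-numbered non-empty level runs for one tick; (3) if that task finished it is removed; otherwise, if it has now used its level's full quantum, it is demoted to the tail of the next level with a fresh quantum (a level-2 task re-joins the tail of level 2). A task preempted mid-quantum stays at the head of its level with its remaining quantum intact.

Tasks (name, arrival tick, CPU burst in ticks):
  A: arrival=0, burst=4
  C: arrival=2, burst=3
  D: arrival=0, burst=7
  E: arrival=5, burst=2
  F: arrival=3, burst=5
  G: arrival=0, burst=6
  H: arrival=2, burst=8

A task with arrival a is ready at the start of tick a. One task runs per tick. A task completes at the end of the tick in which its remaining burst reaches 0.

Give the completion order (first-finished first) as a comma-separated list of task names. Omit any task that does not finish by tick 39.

t=0: L0/L1/L2 = ADG/-/- → run A
t=1: L0/L1/L2 = ADG/-/- → run A
t=2: L0/L1/L2 = ADGCH/-/- → run A
t=3: L0/L1/L2 = DGCHF/A/- → run D
t=4: L0/L1/L2 = DGCHF/A/- → run D
t=5: L0/L1/L2 = DGCHFE/A/- → run D
t=6: L0/L1/L2 = GCHFE/AD/- → run G
t=7: L0/L1/L2 = GCHFE/AD/- → run G
t=8: L0/L1/L2 = GCHFE/AD/- → run G
t=9: L0/L1/L2 = CHFE/ADG/- → run C
t=10: L0/L1/L2 = CHFE/ADG/- → run C
t=11: L0/L1/L2 = CHFE/ADG/- → run C
t=12: L0/L1/L2 = HFE/ADG/- → run H
t=13: L0/L1/L2 = HFE/ADG/- → run H
t=14: L0/L1/L2 = HFE/ADG/- → run H
t=15: L0/L1/L2 = FE/ADGH/- → run F
t=16: L0/L1/L2 = FE/ADGH/- → run F
t=17: L0/L1/L2 = FE/ADGH/- → run F
t=18: L0/L1/L2 = E/ADGHF/- → run E
t=19: L0/L1/L2 = E/ADGHF/- → run E
t=20: L0/L1/L2 = -/ADGHF/- → run A
t=21: L0/L1/L2 = -/DGHF/- → run D
t=22: L0/L1/L2 = -/DGHF/- → run D
t=23: L0/L1/L2 = -/DGHF/- → run D
t=24: L0/L1/L2 = -/DGHF/- → run D
t=25: L0/L1/L2 = -/GHF/- → run G
t=26: L0/L1/L2 = -/GHF/- → run G
t=27: L0/L1/L2 = -/GHF/- → run G
t=28: L0/L1/L2 = -/HF/- → run H
t=29: L0/L1/L2 = -/HF/- → run H
t=30: L0/L1/L2 = -/HF/- → run H
t=31: L0/L1/L2 = -/HF/- → run H
t=32: L0/L1/L2 = -/HF/- → run H
t=33: L0/L1/L2 = -/F/- → run F
t=34: L0/L1/L2 = -/F/- → run F
t=35: (idle)
t=36: (idle)
t=37: (idle)
t=38: (idle)
t=39: (idle)

completion order = C, E, A, D, G, H, F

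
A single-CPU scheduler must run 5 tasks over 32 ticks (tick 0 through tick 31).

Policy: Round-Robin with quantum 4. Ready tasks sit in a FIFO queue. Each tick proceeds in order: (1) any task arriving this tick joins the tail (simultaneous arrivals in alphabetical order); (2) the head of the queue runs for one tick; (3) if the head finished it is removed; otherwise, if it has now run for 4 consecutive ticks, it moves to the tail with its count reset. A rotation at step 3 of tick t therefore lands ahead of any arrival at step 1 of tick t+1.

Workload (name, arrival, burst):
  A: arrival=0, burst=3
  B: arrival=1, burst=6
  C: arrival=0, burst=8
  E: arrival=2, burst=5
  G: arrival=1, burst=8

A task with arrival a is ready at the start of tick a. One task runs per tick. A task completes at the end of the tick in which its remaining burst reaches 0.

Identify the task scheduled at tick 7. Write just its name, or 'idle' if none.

t=0: queue=[A,C] q_used=0 → run A
t=1: queue=[A,C,B,G] q_used=1 → run A
t=2: queue=[A,C,B,G,E] q_used=2 → run A
t=3: queue=[C,B,G,E] q_used=0 → run C
t=4: queue=[C,B,G,E] q_used=1 → run C
t=5: queue=[C,B,G,E] q_used=2 → run C
t=6: queue=[C,B,G,E] q_used=3 → run C
t=7: queue=[B,G,E,C] q_used=0 → run B
t=8: queue=[B,G,E,C] q_used=1 → run B
t=9: queue=[B,G,E,C] q_used=2 → run B
t=10: queue=[B,G,E,C] q_used=3 → run B
t=11: queue=[G,E,C,B] q_used=0 → run G
t=12: queue=[G,E,C,B] q_used=1 → run G
t=13: queue=[G,E,C,B] q_used=2 → run G
t=14: queue=[G,E,C,B] q_used=3 → run G
t=15: queue=[E,C,B,G] q_used=0 → run E
t=16: queue=[E,C,B,G] q_used=1 → run E
t=17: queue=[E,C,B,G] q_used=2 → run E
t=18: queue=[E,C,B,G] q_used=3 → run E
t=19: queue=[C,B,G,E] q_used=0 → run C
t=20: queue=[C,B,G,E] q_used=1 → run C
t=21: queue=[C,B,G,E] q_used=2 → run C
t=22: queue=[C,B,G,E] q_used=3 → run C
t=23: queue=[B,G,E] q_used=0 → run B
t=24: queue=[B,G,E] q_used=1 → run B
t=25: queue=[G,E] q_used=0 → run G
t=26: queue=[G,E] q_used=1 → run G
t=27: queue=[G,E] q_used=2 → run G
t=28: queue=[G,E] q_used=3 → run G
t=29: queue=[E] q_used=0 → run E
t=30: (idle)
t=31: (idle)

running at tick 7 = B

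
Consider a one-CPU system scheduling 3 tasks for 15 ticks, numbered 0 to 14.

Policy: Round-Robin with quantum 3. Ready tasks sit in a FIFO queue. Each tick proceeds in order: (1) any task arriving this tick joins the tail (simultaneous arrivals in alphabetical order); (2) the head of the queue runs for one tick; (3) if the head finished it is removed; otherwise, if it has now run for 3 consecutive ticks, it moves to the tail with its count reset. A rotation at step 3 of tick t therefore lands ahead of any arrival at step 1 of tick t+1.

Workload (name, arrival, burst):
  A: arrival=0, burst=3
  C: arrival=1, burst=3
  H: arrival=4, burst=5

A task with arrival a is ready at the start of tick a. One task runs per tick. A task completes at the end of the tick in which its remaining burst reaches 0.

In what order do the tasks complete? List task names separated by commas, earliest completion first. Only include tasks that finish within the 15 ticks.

completion order = A, C, H

t=0: queue=[A] q_used=0 → run A
t=1: queue=[A,C] q_used=1 → run A
t=2: queue=[A,C] q_used=2 → run A
t=3: queue=[C] q_used=0 → run C
t=4: queue=[C,H] q_used=1 → run C
t=5: queue=[C,H] q_used=2 → run C
t=6: queue=[H] q_used=0 → run H
t=7: queue=[H] q_used=1 → run H
t=8: queue=[H] q_used=2 → run H
t=9: queue=[H] q_used=0 → run H
t=10: queue=[H] q_used=1 → run H
t=11: (idle)
t=12: (idle)
t=13: (idle)
t=14: (idle)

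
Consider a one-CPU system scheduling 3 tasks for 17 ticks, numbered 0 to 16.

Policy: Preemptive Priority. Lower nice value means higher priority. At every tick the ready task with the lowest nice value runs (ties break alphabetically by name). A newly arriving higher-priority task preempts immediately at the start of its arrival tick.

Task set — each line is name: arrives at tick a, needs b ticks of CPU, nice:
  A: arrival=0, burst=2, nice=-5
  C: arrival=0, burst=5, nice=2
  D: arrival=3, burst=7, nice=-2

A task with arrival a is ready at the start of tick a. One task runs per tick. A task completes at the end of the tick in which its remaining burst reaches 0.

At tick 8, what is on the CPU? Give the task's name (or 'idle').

running at tick 8 = D

t=0: ready={A,C} → run A
t=1: ready={A,C} → run A
t=2: ready={C} → run C
t=3: ready={C,D} → run D
t=4: ready={C,D} → run D
t=5: ready={C,D} → run D
t=6: ready={C,D} → run D
t=7: ready={C,D} → run D
t=8: ready={C,D} → run D
t=9: ready={C,D} → run D
t=10: ready={C} → run C
t=11: ready={C} → run C
t=12: ready={C} → run C
t=13: ready={C} → run C
t=14: (idle)
t=15: (idle)
t=16: (idle)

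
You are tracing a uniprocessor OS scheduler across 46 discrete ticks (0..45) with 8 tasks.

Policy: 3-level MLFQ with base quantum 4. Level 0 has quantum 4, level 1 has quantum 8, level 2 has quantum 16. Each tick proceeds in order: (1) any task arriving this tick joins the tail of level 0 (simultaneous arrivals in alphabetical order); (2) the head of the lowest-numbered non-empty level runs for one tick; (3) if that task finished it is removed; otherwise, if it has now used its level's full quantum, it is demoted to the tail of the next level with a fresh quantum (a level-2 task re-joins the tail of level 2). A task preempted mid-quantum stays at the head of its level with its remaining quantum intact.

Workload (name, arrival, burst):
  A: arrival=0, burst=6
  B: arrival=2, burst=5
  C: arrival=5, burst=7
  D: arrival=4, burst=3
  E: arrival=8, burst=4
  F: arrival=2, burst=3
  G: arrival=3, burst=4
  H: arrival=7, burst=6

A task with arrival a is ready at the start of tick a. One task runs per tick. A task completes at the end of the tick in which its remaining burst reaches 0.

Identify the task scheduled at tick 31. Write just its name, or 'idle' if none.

running at tick 31 = A

t=0: L0/L1/L2 = A/-/- → run A
t=1: L0/L1/L2 = A/-/- → run A
t=2: L0/L1/L2 = ABF/-/- → run A
t=3: L0/L1/L2 = ABFG/-/- → run A
t=4: L0/L1/L2 = BFGD/A/- → run B
t=5: L0/L1/L2 = BFGDC/A/- → run B
t=6: L0/L1/L2 = BFGDC/A/- → run B
t=7: L0/L1/L2 = BFGDCH/A/- → run B
t=8: L0/L1/L2 = FGDCHE/AB/- → run F
t=9: L0/L1/L2 = FGDCHE/AB/- → run F
t=10: L0/L1/L2 = FGDCHE/AB/- → run F
t=11: L0/L1/L2 = GDCHE/AB/- → run G
t=12: L0/L1/L2 = GDCHE/AB/- → run G
t=13: L0/L1/L2 = GDCHE/AB/- → run G
t=14: L0/L1/L2 = GDCHE/AB/- → run G
t=15: L0/L1/L2 = DCHE/AB/- → run D
t=16: L0/L1/L2 = DCHE/AB/- → run D
t=17: L0/L1/L2 = DCHE/AB/- → run D
t=18: L0/L1/L2 = CHE/AB/- → run C
t=19: L0/L1/L2 = CHE/AB/- → run C
t=20: L0/L1/L2 = CHE/AB/- → run C
t=21: L0/L1/L2 = CHE/AB/- → run C
t=22: L0/L1/L2 = HE/ABC/- → run H
t=23: L0/L1/L2 = HE/ABC/- → run H
t=24: L0/L1/L2 = HE/ABC/- → run H
t=25: L0/L1/L2 = HE/ABC/- → run H
t=26: L0/L1/L2 = E/ABCH/- → run E
t=27: L0/L1/L2 = E/ABCH/- → run E
t=28: L0/L1/L2 = E/ABCH/- → run E
t=29: L0/L1/L2 = E/ABCH/- → run E
t=30: L0/L1/L2 = -/ABCH/- → run A
t=31: L0/L1/L2 = -/ABCH/- → run A
t=32: L0/L1/L2 = -/BCH/- → run B
t=33: L0/L1/L2 = -/CH/- → run C
t=34: L0/L1/L2 = -/CH/- → run C
t=35: L0/L1/L2 = -/CH/- → run C
t=36: L0/L1/L2 = -/H/- → run H
t=37: L0/L1/L2 = -/H/- → run H
t=38: (idle)
t=39: (idle)
t=40: (idle)
t=41: (idle)
t=42: (idle)
t=43: (idle)
t=44: (idle)
t=45: (idle)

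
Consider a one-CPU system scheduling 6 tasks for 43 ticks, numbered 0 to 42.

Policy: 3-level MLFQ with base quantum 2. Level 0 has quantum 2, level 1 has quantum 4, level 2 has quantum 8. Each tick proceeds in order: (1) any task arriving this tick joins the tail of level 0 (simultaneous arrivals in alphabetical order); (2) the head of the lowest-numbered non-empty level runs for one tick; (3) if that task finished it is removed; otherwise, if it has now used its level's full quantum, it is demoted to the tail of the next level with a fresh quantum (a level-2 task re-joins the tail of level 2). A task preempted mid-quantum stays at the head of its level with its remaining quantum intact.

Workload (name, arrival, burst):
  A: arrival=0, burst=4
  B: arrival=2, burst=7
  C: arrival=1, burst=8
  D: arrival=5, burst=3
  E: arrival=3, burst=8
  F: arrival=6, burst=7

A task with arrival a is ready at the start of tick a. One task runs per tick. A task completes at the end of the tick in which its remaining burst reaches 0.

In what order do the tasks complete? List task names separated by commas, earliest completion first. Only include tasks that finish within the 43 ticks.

t=0: L0/L1/L2 = A/-/- → run A
t=1: L0/L1/L2 = AC/-/- → run A
t=2: L0/L1/L2 = CB/A/- → run C
t=3: L0/L1/L2 = CBE/A/- → run C
t=4: L0/L1/L2 = BE/AC/- → run B
t=5: L0/L1/L2 = BED/AC/- → run B
t=6: L0/L1/L2 = EDF/ACB/- → run E
t=7: L0/L1/L2 = EDF/ACB/- → run E
t=8: L0/L1/L2 = DF/ACBE/- → run D
t=9: L0/L1/L2 = DF/ACBE/- → run D
t=10: L0/L1/L2 = F/ACBED/- → run F
t=11: L0/L1/L2 = F/ACBED/- → run F
t=12: L0/L1/L2 = -/ACBEDF/- → run A
t=13: L0/L1/L2 = -/ACBEDF/- → run A
t=14: L0/L1/L2 = -/CBEDF/- → run C
t=15: L0/L1/L2 = -/CBEDF/- → run C
t=16: L0/L1/L2 = -/CBEDF/- → run C
t=17: L0/L1/L2 = -/CBEDF/- → run C
t=18: L0/L1/L2 = -/BEDF/C → run B
t=19: L0/L1/L2 = -/BEDF/C → run B
t=20: L0/L1/L2 = -/BEDF/C → run B
t=21: L0/L1/L2 = -/BEDF/C → run B
t=22: L0/L1/L2 = -/EDF/CB → run E
t=23: L0/L1/L2 = -/EDF/CB → run E
t=24: L0/L1/L2 = -/EDF/CB → run E
t=25: L0/L1/L2 = -/EDF/CB → run E
t=26: L0/L1/L2 = -/DF/CBE → run D
t=27: L0/L1/L2 = -/F/CBE → run F
t=28: L0/L1/L2 = -/F/CBE → run F
t=29: L0/L1/L2 = -/F/CBE → run F
t=30: L0/L1/L2 = -/F/CBE → run F
t=31: L0/L1/L2 = -/-/CBEF → run C
t=32: L0/L1/L2 = -/-/CBEF → run C
t=33: L0/L1/L2 = -/-/BEF → run B
t=34: L0/L1/L2 = -/-/EF → run E
t=35: L0/L1/L2 = -/-/EF → run E
t=36: L0/L1/L2 = -/-/F → run F
t=37: (idle)
t=38: (idle)
t=39: (idle)
t=40: (idle)
t=41: (idle)
t=42: (idle)

completion order = A, D, C, B, E, F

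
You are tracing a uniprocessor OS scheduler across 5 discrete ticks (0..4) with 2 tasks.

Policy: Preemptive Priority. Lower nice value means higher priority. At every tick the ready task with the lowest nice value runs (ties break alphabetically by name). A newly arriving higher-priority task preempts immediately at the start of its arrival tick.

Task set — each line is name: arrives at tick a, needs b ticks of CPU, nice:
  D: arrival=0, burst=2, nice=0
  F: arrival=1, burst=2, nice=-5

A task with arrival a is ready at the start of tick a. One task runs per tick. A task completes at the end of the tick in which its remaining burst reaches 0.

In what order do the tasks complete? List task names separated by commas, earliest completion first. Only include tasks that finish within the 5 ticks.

completion order = F, D

t=0: ready={D} → run D
t=1: ready={D,F} → run F
t=2: ready={D,F} → run F
t=3: ready={D} → run D
t=4: (idle)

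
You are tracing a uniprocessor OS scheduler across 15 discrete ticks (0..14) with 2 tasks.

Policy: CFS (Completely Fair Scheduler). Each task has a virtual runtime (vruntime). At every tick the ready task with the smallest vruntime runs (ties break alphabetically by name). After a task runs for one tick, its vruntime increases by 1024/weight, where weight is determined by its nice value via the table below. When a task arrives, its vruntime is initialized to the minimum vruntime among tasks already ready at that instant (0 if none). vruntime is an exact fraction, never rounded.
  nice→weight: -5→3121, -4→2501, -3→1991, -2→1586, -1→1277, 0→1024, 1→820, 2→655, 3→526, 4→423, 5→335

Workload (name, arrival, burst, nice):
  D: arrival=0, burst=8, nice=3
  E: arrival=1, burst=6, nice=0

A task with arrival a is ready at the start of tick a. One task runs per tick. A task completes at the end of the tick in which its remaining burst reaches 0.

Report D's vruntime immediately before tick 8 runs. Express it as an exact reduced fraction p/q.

vruntime(D, start of tick 8) = 2048/263

t=0: vr[D=0] → run D
t=1: vr[D=512/263 E=512/263] → run D
t=2: vr[D=1024/263 E=512/263] → run E
t=3: vr[D=1024/263 E=775/263] → run E
t=4: vr[D=1024/263 E=1038/263] → run D
t=5: vr[D=1536/263 E=1038/263] → run E
t=6: vr[D=1536/263 E=1301/263] → run E
t=7: vr[D=1536/263 E=1564/263] → run D
t=8: vr[D=2048/263 E=1564/263] → run E
t=9: vr[D=2048/263 E=1827/263] → run E
t=10: vr[D=2048/263] → run D
t=11: vr[D=2560/263] → run D
t=12: vr[D=3072/263] → run D
t=13: vr[D=3584/263] → run D
t=14: (idle)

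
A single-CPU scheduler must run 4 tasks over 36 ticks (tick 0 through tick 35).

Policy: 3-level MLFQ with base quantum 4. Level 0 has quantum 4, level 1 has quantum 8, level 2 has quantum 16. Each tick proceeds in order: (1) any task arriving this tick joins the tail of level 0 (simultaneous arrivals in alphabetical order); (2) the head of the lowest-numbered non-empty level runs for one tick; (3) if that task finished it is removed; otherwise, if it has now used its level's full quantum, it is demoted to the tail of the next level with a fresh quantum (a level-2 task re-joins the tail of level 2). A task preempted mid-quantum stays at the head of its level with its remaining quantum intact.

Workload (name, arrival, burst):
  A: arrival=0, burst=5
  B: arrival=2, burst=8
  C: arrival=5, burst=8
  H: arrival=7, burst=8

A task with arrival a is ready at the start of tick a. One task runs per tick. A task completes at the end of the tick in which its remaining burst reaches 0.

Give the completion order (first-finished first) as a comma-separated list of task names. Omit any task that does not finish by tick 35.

t=0: L0/L1/L2 = A/-/- → run A
t=1: L0/L1/L2 = A/-/- → run A
t=2: L0/L1/L2 = AB/-/- → run A
t=3: L0/L1/L2 = AB/-/- → run A
t=4: L0/L1/L2 = B/A/- → run B
t=5: L0/L1/L2 = BC/A/- → run B
t=6: L0/L1/L2 = BC/A/- → run B
t=7: L0/L1/L2 = BCH/A/- → run B
t=8: L0/L1/L2 = CH/AB/- → run C
t=9: L0/L1/L2 = CH/AB/- → run C
t=10: L0/L1/L2 = CH/AB/- → run C
t=11: L0/L1/L2 = CH/AB/- → run C
t=12: L0/L1/L2 = H/ABC/- → run H
t=13: L0/L1/L2 = H/ABC/- → run H
t=14: L0/L1/L2 = H/ABC/- → run H
t=15: L0/L1/L2 = H/ABC/- → run H
t=16: L0/L1/L2 = -/ABCH/- → run A
t=17: L0/L1/L2 = -/BCH/- → run B
t=18: L0/L1/L2 = -/BCH/- → run B
t=19: L0/L1/L2 = -/BCH/- → run B
t=20: L0/L1/L2 = -/BCH/- → run B
t=21: L0/L1/L2 = -/CH/- → run C
t=22: L0/L1/L2 = -/CH/- → run C
t=23: L0/L1/L2 = -/CH/- → run C
t=24: L0/L1/L2 = -/CH/- → run C
t=25: L0/L1/L2 = -/H/- → run H
t=26: L0/L1/L2 = -/H/- → run H
t=27: L0/L1/L2 = -/H/- → run H
t=28: L0/L1/L2 = -/H/- → run H
t=29: (idle)
t=30: (idle)
t=31: (idle)
t=32: (idle)
t=33: (idle)
t=34: (idle)
t=35: (idle)

completion order = A, B, C, H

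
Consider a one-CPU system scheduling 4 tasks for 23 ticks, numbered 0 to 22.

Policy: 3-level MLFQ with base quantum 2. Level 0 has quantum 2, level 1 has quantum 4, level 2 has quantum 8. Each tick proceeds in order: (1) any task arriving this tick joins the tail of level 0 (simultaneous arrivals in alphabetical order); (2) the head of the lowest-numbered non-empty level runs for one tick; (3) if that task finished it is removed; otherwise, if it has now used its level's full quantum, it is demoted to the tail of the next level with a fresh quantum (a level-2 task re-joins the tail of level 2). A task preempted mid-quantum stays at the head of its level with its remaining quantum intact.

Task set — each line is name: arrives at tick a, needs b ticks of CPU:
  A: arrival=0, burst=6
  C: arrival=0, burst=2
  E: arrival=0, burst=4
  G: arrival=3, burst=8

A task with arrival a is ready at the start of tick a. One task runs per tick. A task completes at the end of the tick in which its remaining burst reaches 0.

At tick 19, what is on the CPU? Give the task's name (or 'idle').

t=0: L0/L1/L2 = ACE/-/- → run A
t=1: L0/L1/L2 = ACE/-/- → run A
t=2: L0/L1/L2 = CE/A/- → run C
t=3: L0/L1/L2 = CEG/A/- → run C
t=4: L0/L1/L2 = EG/A/- → run E
t=5: L0/L1/L2 = EG/A/- → run E
t=6: L0/L1/L2 = G/AE/- → run G
t=7: L0/L1/L2 = G/AE/- → run G
t=8: L0/L1/L2 = -/AEG/- → run A
t=9: L0/L1/L2 = -/AEG/- → run A
t=10: L0/L1/L2 = -/AEG/- → run A
t=11: L0/L1/L2 = -/AEG/- → run A
t=12: L0/L1/L2 = -/EG/- → run E
t=13: L0/L1/L2 = -/EG/- → run E
t=14: L0/L1/L2 = -/G/- → run G
t=15: L0/L1/L2 = -/G/- → run G
t=16: L0/L1/L2 = -/G/- → run G
t=17: L0/L1/L2 = -/G/- → run G
t=18: L0/L1/L2 = -/-/G → run G
t=19: L0/L1/L2 = -/-/G → run G
t=20: (idle)
t=21: (idle)
t=22: (idle)

running at tick 19 = G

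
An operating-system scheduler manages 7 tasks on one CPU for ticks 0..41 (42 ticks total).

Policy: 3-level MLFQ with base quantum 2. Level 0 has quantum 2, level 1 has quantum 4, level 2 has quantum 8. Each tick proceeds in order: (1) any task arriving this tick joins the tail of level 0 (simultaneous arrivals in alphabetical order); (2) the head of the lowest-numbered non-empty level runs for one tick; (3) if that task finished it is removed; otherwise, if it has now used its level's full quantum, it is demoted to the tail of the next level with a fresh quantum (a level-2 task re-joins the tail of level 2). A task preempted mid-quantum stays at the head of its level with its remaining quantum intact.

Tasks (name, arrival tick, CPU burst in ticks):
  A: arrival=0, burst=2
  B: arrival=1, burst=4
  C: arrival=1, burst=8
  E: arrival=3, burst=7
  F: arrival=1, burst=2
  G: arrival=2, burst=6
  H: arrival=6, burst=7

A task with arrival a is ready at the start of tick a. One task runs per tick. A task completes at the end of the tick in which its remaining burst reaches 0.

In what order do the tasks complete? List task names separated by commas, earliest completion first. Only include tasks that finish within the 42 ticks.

t=0: L0/L1/L2 = A/-/- → run A
t=1: L0/L1/L2 = ABCF/-/- → run A
t=2: L0/L1/L2 = BCFG/-/- → run B
t=3: L0/L1/L2 = BCFGE/-/- → run B
t=4: L0/L1/L2 = CFGE/B/- → run C
t=5: L0/L1/L2 = CFGE/B/- → run C
t=6: L0/L1/L2 = FGEH/BC/- → run F
t=7: L0/L1/L2 = FGEH/BC/- → run F
t=8: L0/L1/L2 = GEH/BC/- → run G
t=9: L0/L1/L2 = GEH/BC/- → run G
t=10: L0/L1/L2 = EH/BCG/- → run E
t=11: L0/L1/L2 = EH/BCG/- → run E
t=12: L0/L1/L2 = H/BCGE/- → run H
t=13: L0/L1/L2 = H/BCGE/- → run H
t=14: L0/L1/L2 = -/BCGEH/- → run B
t=15: L0/L1/L2 = -/BCGEH/- → run B
t=16: L0/L1/L2 = -/CGEH/- → run C
t=17: L0/L1/L2 = -/CGEH/- → run C
t=18: L0/L1/L2 = -/CGEH/- → run C
t=19: L0/L1/L2 = -/CGEH/- → run C
t=20: L0/L1/L2 = -/GEH/C → run G
t=21: L0/L1/L2 = -/GEH/C → run G
t=22: L0/L1/L2 = -/GEH/C → run G
t=23: L0/L1/L2 = -/GEH/C → run G
t=24: L0/L1/L2 = -/EH/C → run E
t=25: L0/L1/L2 = -/EH/C → run E
t=26: L0/L1/L2 = -/EH/C → run E
t=27: L0/L1/L2 = -/EH/C → run E
t=28: L0/L1/L2 = -/H/CE → run H
t=29: L0/L1/L2 = -/H/CE → run H
t=30: L0/L1/L2 = -/H/CE → run H
t=31: L0/L1/L2 = -/H/CE → run H
t=32: L0/L1/L2 = -/-/CEH → run C
t=33: L0/L1/L2 = -/-/CEH → run C
t=34: L0/L1/L2 = -/-/EH → run E
t=35: L0/L1/L2 = -/-/H → run H
t=36: (idle)
t=37: (idle)
t=38: (idle)
t=39: (idle)
t=40: (idle)
t=41: (idle)

completion order = A, F, B, G, C, E, H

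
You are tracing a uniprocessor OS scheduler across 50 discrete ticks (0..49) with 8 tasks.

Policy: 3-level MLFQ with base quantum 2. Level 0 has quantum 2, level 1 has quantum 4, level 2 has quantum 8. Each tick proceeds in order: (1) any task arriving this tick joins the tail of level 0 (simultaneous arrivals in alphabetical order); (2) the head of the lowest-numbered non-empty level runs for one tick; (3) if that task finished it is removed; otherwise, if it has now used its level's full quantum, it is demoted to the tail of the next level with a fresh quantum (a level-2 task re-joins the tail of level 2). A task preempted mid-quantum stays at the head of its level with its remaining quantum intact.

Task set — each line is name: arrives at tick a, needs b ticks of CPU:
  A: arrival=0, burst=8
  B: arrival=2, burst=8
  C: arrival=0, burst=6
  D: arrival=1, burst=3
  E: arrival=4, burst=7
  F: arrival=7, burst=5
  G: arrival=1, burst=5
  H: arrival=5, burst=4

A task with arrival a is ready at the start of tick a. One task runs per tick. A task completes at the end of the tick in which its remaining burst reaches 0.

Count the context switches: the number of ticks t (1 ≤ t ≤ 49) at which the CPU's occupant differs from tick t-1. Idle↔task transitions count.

context switches = 19

t=0: L0/L1/L2 = AC/-/- → run A
t=1: L0/L1/L2 = ACDG/-/- → run A
t=2: L0/L1/L2 = CDGB/A/- → run C
t=3: L0/L1/L2 = CDGB/A/- → run C
t=4: L0/L1/L2 = DGBE/AC/- → run D
t=5: L0/L1/L2 = DGBEH/AC/- → run D
t=6: L0/L1/L2 = GBEH/ACD/- → run G
t=7: L0/L1/L2 = GBEHF/ACD/- → run G
t=8: L0/L1/L2 = BEHF/ACDG/- → run B
t=9: L0/L1/L2 = BEHF/ACDG/- → run B
t=10: L0/L1/L2 = EHF/ACDGB/- → run E
t=11: L0/L1/L2 = EHF/ACDGB/- → run E
t=12: L0/L1/L2 = HF/ACDGBE/- → run H
t=13: L0/L1/L2 = HF/ACDGBE/- → run H
t=14: L0/L1/L2 = F/ACDGBEH/- → run F
t=15: L0/L1/L2 = F/ACDGBEH/- → run F
t=16: L0/L1/L2 = -/ACDGBEHF/- → run A
t=17: L0/L1/L2 = -/ACDGBEHF/- → run A
t=18: L0/L1/L2 = -/ACDGBEHF/- → run A
t=19: L0/L1/L2 = -/ACDGBEHF/- → run A
t=20: L0/L1/L2 = -/CDGBEHF/A → run C
t=21: L0/L1/L2 = -/CDGBEHF/A → run C
t=22: L0/L1/L2 = -/CDGBEHF/A → run C
t=23: L0/L1/L2 = -/CDGBEHF/A → run C
t=24: L0/L1/L2 = -/DGBEHF/A → run D
t=25: L0/L1/L2 = -/GBEHF/A → run G
t=26: L0/L1/L2 = -/GBEHF/A → run G
t=27: L0/L1/L2 = -/GBEHF/A → run G
t=28: L0/L1/L2 = -/BEHF/A → run B
t=29: L0/L1/L2 = -/BEHF/A → run B
t=30: L0/L1/L2 = -/BEHF/A → run B
t=31: L0/L1/L2 = -/BEHF/A → run B
t=32: L0/L1/L2 = -/EHF/AB → run E
t=33: L0/L1/L2 = -/EHF/AB → run E
t=34: L0/L1/L2 = -/EHF/AB → run E
t=35: L0/L1/L2 = -/EHF/AB → run E
t=36: L0/L1/L2 = -/HF/ABE → run H
t=37: L0/L1/L2 = -/HF/ABE → run H
t=38: L0/L1/L2 = -/F/ABE → run F
t=39: L0/L1/L2 = -/F/ABE → run F
t=40: L0/L1/L2 = -/F/ABE → run F
t=41: L0/L1/L2 = -/-/ABE → run A
t=42: L0/L1/L2 = -/-/ABE → run A
t=43: L0/L1/L2 = -/-/BE → run B
t=44: L0/L1/L2 = -/-/BE → run B
t=45: L0/L1/L2 = -/-/E → run E
t=46: (idle)
t=47: (idle)
t=48: (idle)
t=49: (idle)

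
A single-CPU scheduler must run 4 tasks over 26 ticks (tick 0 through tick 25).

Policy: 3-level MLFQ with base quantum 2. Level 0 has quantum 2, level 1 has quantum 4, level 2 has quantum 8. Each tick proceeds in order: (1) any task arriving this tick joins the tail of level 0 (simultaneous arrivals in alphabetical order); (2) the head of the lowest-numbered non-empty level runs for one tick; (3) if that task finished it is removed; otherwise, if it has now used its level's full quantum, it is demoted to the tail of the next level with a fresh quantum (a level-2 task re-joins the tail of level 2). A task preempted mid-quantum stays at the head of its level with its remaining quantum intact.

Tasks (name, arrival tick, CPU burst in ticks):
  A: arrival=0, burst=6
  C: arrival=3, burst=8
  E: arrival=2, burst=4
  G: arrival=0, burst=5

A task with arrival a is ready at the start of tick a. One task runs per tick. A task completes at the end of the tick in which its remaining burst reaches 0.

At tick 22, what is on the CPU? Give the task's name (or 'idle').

running at tick 22 = C

t=0: L0/L1/L2 = AG/-/- → run A
t=1: L0/L1/L2 = AG/-/- → run A
t=2: L0/L1/L2 = GE/A/- → run G
t=3: L0/L1/L2 = GEC/A/- → run G
t=4: L0/L1/L2 = EC/AG/- → run E
t=5: L0/L1/L2 = EC/AG/- → run E
t=6: L0/L1/L2 = C/AGE/- → run C
t=7: L0/L1/L2 = C/AGE/- → run C
t=8: L0/L1/L2 = -/AGEC/- → run A
t=9: L0/L1/L2 = -/AGEC/- → run A
t=10: L0/L1/L2 = -/AGEC/- → run A
t=11: L0/L1/L2 = -/AGEC/- → run A
t=12: L0/L1/L2 = -/GEC/- → run G
t=13: L0/L1/L2 = -/GEC/- → run G
t=14: L0/L1/L2 = -/GEC/- → run G
t=15: L0/L1/L2 = -/EC/- → run E
t=16: L0/L1/L2 = -/EC/- → run E
t=17: L0/L1/L2 = -/C/- → run C
t=18: L0/L1/L2 = -/C/- → run C
t=19: L0/L1/L2 = -/C/- → run C
t=20: L0/L1/L2 = -/C/- → run C
t=21: L0/L1/L2 = -/-/C → run C
t=22: L0/L1/L2 = -/-/C → run C
t=23: (idle)
t=24: (idle)
t=25: (idle)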